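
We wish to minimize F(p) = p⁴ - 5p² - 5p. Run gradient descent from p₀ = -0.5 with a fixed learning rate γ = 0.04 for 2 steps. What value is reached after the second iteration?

-0.45430528

F′(p) = 4p³ - 10p - 5
Step 1: F′(-0.5) = -0.5; p₁ = -0.5 − 0.04·(-0.5) = -0.48
Step 2: F′(-0.48) = -0.642368; p₂ = -0.48 − 0.04·(-0.642368) = -0.45430528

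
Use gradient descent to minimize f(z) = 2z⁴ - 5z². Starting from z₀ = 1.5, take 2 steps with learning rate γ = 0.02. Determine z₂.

1.19193984

f′(z) = 8z³ - 10z
Step 1: f′(1.5) = 12; z₁ = 1.5 − 0.02·12 = 1.26
Step 2: f′(1.26) = 3.403008; z₂ = 1.26 − 0.02·3.403008 = 1.19193984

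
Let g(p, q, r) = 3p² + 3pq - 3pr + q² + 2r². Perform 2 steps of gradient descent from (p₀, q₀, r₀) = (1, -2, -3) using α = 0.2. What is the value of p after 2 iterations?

∇g = (6p + 3q - 3r, 3p + 2q, -3p + 4r)
(p₁, q₁, r₁) = (1, -2, -3) − 0.2·(9, -1, -15) = (-0.8, -1.8, 0)
(p₂, q₂, r₂) = (-0.8, -1.8, 0) − 0.2·(-10.2, -6, 2.4) = (1.24, -0.6, -0.48)
p = 1.24

1.24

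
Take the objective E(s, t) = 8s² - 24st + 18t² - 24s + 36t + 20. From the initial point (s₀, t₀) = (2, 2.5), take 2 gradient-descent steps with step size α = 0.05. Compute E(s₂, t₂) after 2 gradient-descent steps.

555.7792

∇E = (16s - 24t - 24, -24s + 36t + 36)
(s₁, t₁) = (2, 2.5) − 0.05·(-52, 78) = (4.6, -1.4)
(s₂, t₂) = (4.6, -1.4) − 0.05·(83.2, -124.8) = (0.44, 4.84)
E(0.44, 4.84) = 555.7792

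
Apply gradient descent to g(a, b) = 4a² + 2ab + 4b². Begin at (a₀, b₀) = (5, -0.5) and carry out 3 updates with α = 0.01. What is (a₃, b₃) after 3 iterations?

∇g = (8a + 2b, 2a + 8b)
(a₁, b₁) = (5, -0.5) − 0.01·(39, 6) = (4.61, -0.56)
(a₂, b₂) = (4.61, -0.56) − 0.01·(35.76, 4.74) = (4.2524, -0.6074)
(a₃, b₃) = (4.2524, -0.6074) − 0.01·(32.8044, 3.6456) = (3.924356, -0.643856)

(3.924356, -0.643856)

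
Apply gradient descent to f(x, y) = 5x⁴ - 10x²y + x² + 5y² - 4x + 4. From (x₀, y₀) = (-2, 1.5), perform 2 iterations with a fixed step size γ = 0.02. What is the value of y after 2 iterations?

∇f = (20x³ - 20xy + 2x - 4, -10x² + 10y)
Step 1: at (-2, 1.5), ∇f = (-108, -25) → (-2, 1.5) − 0.02·(-108, -25) = (0.16, 2)
Step 2: at (0.16, 2), ∇f = (-9.99808, 19.744) → (0.16, 2) − 0.02·(-9.99808, 19.744) = (0.3599616, 1.60512)
y = 1.60512

1.60512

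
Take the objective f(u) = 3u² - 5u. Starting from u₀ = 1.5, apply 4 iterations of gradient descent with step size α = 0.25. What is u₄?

f′(u) = 6u - 5
Step 1: f′(1.5) = 4; u₁ = 1.5 − 0.25·4 = 0.5
Step 2: f′(0.5) = -2; u₂ = 0.5 − 0.25·(-2) = 1
Step 3: f′(1) = 1; u₃ = 1 − 0.25·1 = 0.75
Step 4: f′(0.75) = -0.5; u₄ = 0.75 − 0.25·(-0.5) = 0.875

0.875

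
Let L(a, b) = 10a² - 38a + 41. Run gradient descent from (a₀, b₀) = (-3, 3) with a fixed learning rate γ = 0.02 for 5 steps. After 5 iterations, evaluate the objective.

∇L = (20a - 38, 0)
(a₁, b₁) = (-3, 3) − 0.02·(-98, 0) = (-1.04, 3)
(a₂, b₂) = (-1.04, 3) − 0.02·(-58.8, 0) = (0.136, 3)
(a₃, b₃) = (0.136, 3) − 0.02·(-35.28, 0) = (0.8416, 3)
(a₄, b₄) = (0.8416, 3) − 0.02·(-21.168, 0) = (1.26496, 3)
(a₅, b₅) = (1.26496, 3) − 0.02·(-12.7008, 0) = (1.518976, 3)
L(1.518976, 3) = 6.35179288576

6.35179288576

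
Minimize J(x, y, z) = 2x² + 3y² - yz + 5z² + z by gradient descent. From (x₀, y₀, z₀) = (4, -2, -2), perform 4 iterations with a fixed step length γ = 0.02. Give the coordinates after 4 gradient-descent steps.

∇J = (4x, 6y - z, -y + 10z + 1)
(x₁, y₁, z₁) = (4, -2, -2) − 0.02·(16, -10, -17) = (3.68, -1.8, -1.66)
(x₂, y₂, z₂) = (3.68, -1.8, -1.66) − 0.02·(14.72, -9.14, -13.8) = (3.3856, -1.6172, -1.384)
(x₃, y₃, z₃) = (3.3856, -1.6172, -1.384) − 0.02·(13.5424, -8.3192, -11.2228) = (3.114752, -1.450816, -1.159544)
(x₄, y₄, z₄) = (3.114752, -1.450816, -1.159544) − 0.02·(12.459008, -7.545352, -9.144624) = (2.86557184, -1.29990896, -0.97665152)

(2.86557184, -1.29990896, -0.97665152)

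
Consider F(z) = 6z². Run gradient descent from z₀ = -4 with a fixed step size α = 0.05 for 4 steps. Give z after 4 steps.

-0.1024

F′(z) = 12z
z₁ = -4 − 0.05·(-48) = -1.6
z₂ = -1.6 − 0.05·(-19.2) = -0.64
z₃ = -0.64 − 0.05·(-7.68) = -0.256
z₄ = -0.256 − 0.05·(-3.072) = -0.1024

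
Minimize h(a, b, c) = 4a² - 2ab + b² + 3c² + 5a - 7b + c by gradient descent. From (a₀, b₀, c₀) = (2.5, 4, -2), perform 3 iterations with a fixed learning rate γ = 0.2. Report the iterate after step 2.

∇h = (8a - 2b + 5, -2a + 2b - 7, 6c + 1)
(a₁, b₁, c₁) = (2.5, 4, -2) − 0.2·(17, -4, -11) = (-0.9, 4.8, 0.2)
(a₂, b₂, c₂) = (-0.9, 4.8, 0.2) − 0.2·(-11.8, 4.4, 2.2) = (1.46, 3.92, -0.24)

(1.46, 3.92, -0.24)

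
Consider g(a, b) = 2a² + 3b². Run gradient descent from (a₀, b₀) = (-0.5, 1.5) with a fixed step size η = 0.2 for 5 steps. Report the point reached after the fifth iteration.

(-0.00016, -0.00048)

∇g = (4a, 6b)
Step 1: at (-0.5, 1.5), ∇g = (-2, 9) → (-0.5, 1.5) − 0.2·(-2, 9) = (-0.1, -0.3)
Step 2: at (-0.1, -0.3), ∇g = (-0.4, -1.8) → (-0.1, -0.3) − 0.2·(-0.4, -1.8) = (-0.02, 0.06)
Step 3: at (-0.02, 0.06), ∇g = (-0.08, 0.36) → (-0.02, 0.06) − 0.2·(-0.08, 0.36) = (-0.004, -0.012)
Step 4: at (-0.004, -0.012), ∇g = (-0.016, -0.072) → (-0.004, -0.012) − 0.2·(-0.016, -0.072) = (-0.0008, 0.0024)
Step 5: at (-0.0008, 0.0024), ∇g = (-0.0032, 0.0144) → (-0.0008, 0.0024) − 0.2·(-0.0032, 0.0144) = (-0.00016, -0.00048)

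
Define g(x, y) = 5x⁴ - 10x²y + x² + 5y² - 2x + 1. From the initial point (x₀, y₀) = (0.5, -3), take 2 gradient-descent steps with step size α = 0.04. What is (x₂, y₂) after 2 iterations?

(0.7655808, -0.78896)

∇g = (20x³ - 20xy + 2x - 2, -10x² + 10y)
Step 1: at (0.5, -3), ∇g = (31.5, -32.5) → (0.5, -3) − 0.04·(31.5, -32.5) = (-0.76, -1.7)
Step 2: at (-0.76, -1.7), ∇g = (-38.13952, -22.776) → (-0.76, -1.7) − 0.04·(-38.13952, -22.776) = (0.7655808, -0.78896)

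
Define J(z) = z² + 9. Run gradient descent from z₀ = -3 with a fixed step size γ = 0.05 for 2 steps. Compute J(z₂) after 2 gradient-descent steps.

J′(z) = 2z
z₁ = -3 − 0.05·(-6) = -2.7
z₂ = -2.7 − 0.05·(-5.4) = -2.43
J(-2.43) = 14.9049

14.9049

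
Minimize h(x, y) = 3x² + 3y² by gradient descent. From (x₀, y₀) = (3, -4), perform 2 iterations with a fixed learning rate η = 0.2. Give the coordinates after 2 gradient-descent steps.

∇h = (6x, 6y)
(x₁, y₁) = (3, -4) − 0.2·(18, -24) = (-0.6, 0.8)
(x₂, y₂) = (-0.6, 0.8) − 0.2·(-3.6, 4.8) = (0.12, -0.16)

(0.12, -0.16)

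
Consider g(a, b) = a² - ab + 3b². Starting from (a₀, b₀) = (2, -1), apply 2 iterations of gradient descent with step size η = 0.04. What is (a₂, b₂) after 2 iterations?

(1.6288, -0.4448)

∇g = (2a - b, -a + 6b)
Step 1: at (2, -1), ∇g = (5, -8) → (2, -1) − 0.04·(5, -8) = (1.8, -0.68)
Step 2: at (1.8, -0.68), ∇g = (4.28, -5.88) → (1.8, -0.68) − 0.04·(4.28, -5.88) = (1.6288, -0.4448)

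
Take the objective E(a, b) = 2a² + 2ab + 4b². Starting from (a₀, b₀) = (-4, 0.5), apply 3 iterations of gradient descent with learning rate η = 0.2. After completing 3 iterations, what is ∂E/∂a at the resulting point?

1.064

∇E = (4a + 2b, 2a + 8b)
Step 1: at (-4, 0.5), ∇E = (-15, -4) → (-4, 0.5) − 0.2·(-15, -4) = (-1, 1.3)
Step 2: at (-1, 1.3), ∇E = (-1.4, 8.4) → (-1, 1.3) − 0.2·(-1.4, 8.4) = (-0.72, -0.38)
Step 3: at (-0.72, -0.38), ∇E = (-3.64, -4.48) → (-0.72, -0.38) − 0.2·(-3.64, -4.48) = (0.008, 0.516)
∂E/∂a at (0.008, 0.516) = 1.064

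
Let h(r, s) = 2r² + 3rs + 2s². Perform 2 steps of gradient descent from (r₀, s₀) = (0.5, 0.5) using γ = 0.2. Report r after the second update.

0.08

∇h = (4r + 3s, 3r + 4s)
(r₁, s₁) = (0.5, 0.5) − 0.2·(3.5, 3.5) = (-0.2, -0.2)
(r₂, s₂) = (-0.2, -0.2) − 0.2·(-1.4, -1.4) = (0.08, 0.08)
r = 0.08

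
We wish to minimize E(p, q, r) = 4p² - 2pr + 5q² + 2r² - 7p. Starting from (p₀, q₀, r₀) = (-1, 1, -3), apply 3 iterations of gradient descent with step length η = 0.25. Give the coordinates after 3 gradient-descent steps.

(1.8125, -3.375, 0.125)

∇E = (8p - 2r - 7, 10q, -2p + 4r)
(p₁, q₁, r₁) = (-1, 1, -3) − 0.25·(-9, 10, -10) = (1.25, -1.5, -0.5)
(p₂, q₂, r₂) = (1.25, -1.5, -0.5) − 0.25·(4, -15, -4.5) = (0.25, 2.25, 0.625)
(p₃, q₃, r₃) = (0.25, 2.25, 0.625) − 0.25·(-6.25, 22.5, 2) = (1.8125, -3.375, 0.125)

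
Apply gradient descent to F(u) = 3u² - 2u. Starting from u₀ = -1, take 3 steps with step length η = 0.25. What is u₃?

0.5

F′(u) = 6u - 2
Step 1: F′(-1) = -8; u₁ = -1 − 0.25·(-8) = 1
Step 2: F′(1) = 4; u₂ = 1 − 0.25·4 = 0
Step 3: F′(0) = -2; u₃ = 0 − 0.25·(-2) = 0.5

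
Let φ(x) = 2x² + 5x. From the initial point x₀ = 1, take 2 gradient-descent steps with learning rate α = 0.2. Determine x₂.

-1.16

φ′(x) = 4x + 5
Step 1: φ′(1) = 9; x₁ = 1 − 0.2·9 = -0.8
Step 2: φ′(-0.8) = 1.8; x₂ = -0.8 − 0.2·1.8 = -1.16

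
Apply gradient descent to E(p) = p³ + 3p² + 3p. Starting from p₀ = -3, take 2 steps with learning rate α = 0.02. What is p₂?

-3.541056

E′(p) = 3p² + 6p + 3
p₁ = -3 − 0.02·12 = -3.24
p₂ = -3.24 − 0.02·15.0528 = -3.541056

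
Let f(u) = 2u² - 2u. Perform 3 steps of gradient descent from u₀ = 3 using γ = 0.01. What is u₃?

f′(u) = 4u - 2
Step 1: f′(3) = 10; u₁ = 3 − 0.01·10 = 2.9
Step 2: f′(2.9) = 9.6; u₂ = 2.9 − 0.01·9.6 = 2.804
Step 3: f′(2.804) = 9.216; u₃ = 2.804 − 0.01·9.216 = 2.71184

2.71184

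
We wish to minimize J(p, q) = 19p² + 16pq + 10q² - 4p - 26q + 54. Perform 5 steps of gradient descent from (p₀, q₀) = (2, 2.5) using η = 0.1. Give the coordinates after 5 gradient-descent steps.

(-1657.80416, -967.33936)

∇J = (38p + 16q - 4, 16p + 20q - 26)
(p₁, q₁) = (2, 2.5) − 0.1·(112, 56) = (-9.2, -3.1)
(p₂, q₂) = (-9.2, -3.1) − 0.1·(-403.2, -235.2) = (31.12, 20.42)
(p₃, q₃) = (31.12, 20.42) − 0.1·(1505.28, 880.32) = (-119.408, -67.612)
(p₄, q₄) = (-119.408, -67.612) − 0.1·(-5623.296, -3288.768) = (442.9216, 261.2648)
(p₅, q₅) = (442.9216, 261.2648) − 0.1·(21007.2576, 12286.0416) = (-1657.80416, -967.33936)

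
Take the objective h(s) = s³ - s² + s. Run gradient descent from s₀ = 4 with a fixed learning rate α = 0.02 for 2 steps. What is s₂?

h′(s) = 3s² - 2s + 1
s₁ = 4 − 0.02·41 = 3.18
s₂ = 3.18 − 0.02·24.9772 = 2.680456

2.680456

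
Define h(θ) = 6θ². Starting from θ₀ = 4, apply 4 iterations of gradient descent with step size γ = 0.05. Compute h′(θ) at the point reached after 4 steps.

1.2288

h′(θ) = 12θ
θ₁ = 4 − 0.05·48 = 1.6
θ₂ = 1.6 − 0.05·19.2 = 0.64
θ₃ = 0.64 − 0.05·7.68 = 0.256
θ₄ = 0.256 − 0.05·3.072 = 0.1024
h′(θ) at (0.1024) = 1.2288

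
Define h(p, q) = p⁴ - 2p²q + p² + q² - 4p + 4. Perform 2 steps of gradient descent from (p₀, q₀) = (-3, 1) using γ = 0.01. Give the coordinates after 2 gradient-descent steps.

∇h = (4p³ - 4pq + 2p - 4, -2p² + 2q)
Step 1: at (-3, 1), ∇h = (-106, -16) → (-3, 1) − 0.01·(-106, -16) = (-1.94, 1.16)
Step 2: at (-1.94, 1.16), ∇h = (-28.083936, -5.2072) → (-1.94, 1.16) − 0.01·(-28.083936, -5.2072) = (-1.65916064, 1.212072)

(-1.65916064, 1.212072)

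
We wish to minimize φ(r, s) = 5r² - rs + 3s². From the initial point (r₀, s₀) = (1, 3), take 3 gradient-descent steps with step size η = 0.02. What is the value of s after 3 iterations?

∇φ = (10r - s, -r + 6s)
Step 1: at (1, 3), ∇φ = (7, 17) → (1, 3) − 0.02·(7, 17) = (0.86, 2.66)
Step 2: at (0.86, 2.66), ∇φ = (5.94, 15.1) → (0.86, 2.66) − 0.02·(5.94, 15.1) = (0.7412, 2.358)
Step 3: at (0.7412, 2.358), ∇φ = (5.054, 13.4068) → (0.7412, 2.358) − 0.02·(5.054, 13.4068) = (0.64012, 2.089864)
s = 2.089864

2.089864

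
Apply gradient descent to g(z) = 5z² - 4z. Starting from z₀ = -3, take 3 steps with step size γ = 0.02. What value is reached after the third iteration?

g′(z) = 10z - 4
z₁ = -3 − 0.02·(-34) = -2.32
z₂ = -2.32 − 0.02·(-27.2) = -1.776
z₃ = -1.776 − 0.02·(-21.76) = -1.3408

-1.3408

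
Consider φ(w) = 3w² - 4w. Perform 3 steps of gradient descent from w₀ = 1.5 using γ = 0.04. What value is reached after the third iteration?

φ′(w) = 6w - 4
Step 1: φ′(1.5) = 5; w₁ = 1.5 − 0.04·5 = 1.3
Step 2: φ′(1.3) = 3.8; w₂ = 1.3 − 0.04·3.8 = 1.148
Step 3: φ′(1.148) = 2.888; w₃ = 1.148 − 0.04·2.888 = 1.03248

1.03248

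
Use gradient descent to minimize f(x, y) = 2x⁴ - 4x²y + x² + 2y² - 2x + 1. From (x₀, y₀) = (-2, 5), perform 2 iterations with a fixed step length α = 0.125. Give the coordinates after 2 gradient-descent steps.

∇f = (8x³ - 8xy + 2x - 2, -4x² + 4y)
Step 1: at (-2, 5), ∇f = (10, 4) → (-2, 5) − 0.125·(10, 4) = (-3.25, 4.5)
Step 2: at (-3.25, 4.5), ∇f = (-166.125, -24.25) → (-3.25, 4.5) − 0.125·(-166.125, -24.25) = (17.515625, 7.53125)

(17.515625, 7.53125)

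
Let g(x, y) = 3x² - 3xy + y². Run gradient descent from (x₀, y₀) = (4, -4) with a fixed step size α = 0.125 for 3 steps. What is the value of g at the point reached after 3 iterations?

0.39129638671875

∇g = (6x - 3y, -3x + 2y)
Step 1: at (4, -4), ∇g = (36, -20) → (4, -4) − 0.125·(36, -20) = (-0.5, -1.5)
Step 2: at (-0.5, -1.5), ∇g = (1.5, -1.5) → (-0.5, -1.5) − 0.125·(1.5, -1.5) = (-0.6875, -1.3125)
Step 3: at (-0.6875, -1.3125), ∇g = (-0.1875, -0.5625) → (-0.6875, -1.3125) − 0.125·(-0.1875, -0.5625) = (-0.6640625, -1.2421875)
g(-0.6640625, -1.2421875) = 0.39129638671875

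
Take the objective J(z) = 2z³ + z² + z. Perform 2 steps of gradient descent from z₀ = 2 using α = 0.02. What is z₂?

J′(z) = 6z² + 2z + 1
z₁ = 2 − 0.02·29 = 1.42
z₂ = 1.42 − 0.02·15.9384 = 1.101232

1.101232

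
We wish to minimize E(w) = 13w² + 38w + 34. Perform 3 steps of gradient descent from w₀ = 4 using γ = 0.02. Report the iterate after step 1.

1.16

E′(w) = 26w + 38
w₁ = 4 − 0.02·142 = 1.16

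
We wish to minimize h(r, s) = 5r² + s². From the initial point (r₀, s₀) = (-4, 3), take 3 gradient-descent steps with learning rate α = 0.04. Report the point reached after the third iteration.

(-0.864, 2.336064)

∇h = (10r, 2s)
(r₁, s₁) = (-4, 3) − 0.04·(-40, 6) = (-2.4, 2.76)
(r₂, s₂) = (-2.4, 2.76) − 0.04·(-24, 5.52) = (-1.44, 2.5392)
(r₃, s₃) = (-1.44, 2.5392) − 0.04·(-14.4, 5.0784) = (-0.864, 2.336064)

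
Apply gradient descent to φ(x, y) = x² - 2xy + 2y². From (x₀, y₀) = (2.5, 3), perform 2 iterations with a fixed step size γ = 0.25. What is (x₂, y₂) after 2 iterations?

(2, 1.375)

∇φ = (2x - 2y, -2x + 4y)
Step 1: at (2.5, 3), ∇φ = (-1, 7) → (2.5, 3) − 0.25·(-1, 7) = (2.75, 1.25)
Step 2: at (2.75, 1.25), ∇φ = (3, -0.5) → (2.75, 1.25) − 0.25·(3, -0.5) = (2, 1.375)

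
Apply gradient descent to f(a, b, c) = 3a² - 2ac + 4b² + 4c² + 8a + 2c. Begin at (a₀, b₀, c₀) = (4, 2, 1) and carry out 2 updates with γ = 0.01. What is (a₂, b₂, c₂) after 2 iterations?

∇f = (6a - 2c + 8, 8b, -2a + 8c + 2)
(a₁, b₁, c₁) = (4, 2, 1) − 0.01·(30, 16, 2) = (3.7, 1.84, 0.98)
(a₂, b₂, c₂) = (3.7, 1.84, 0.98) − 0.01·(28.24, 14.72, 2.44) = (3.4176, 1.6928, 0.9556)

(3.4176, 1.6928, 0.9556)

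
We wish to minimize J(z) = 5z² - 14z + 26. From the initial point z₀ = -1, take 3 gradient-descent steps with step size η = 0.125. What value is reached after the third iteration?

J′(z) = 10z - 14
Step 1: J′(-1) = -24; z₁ = -1 − 0.125·(-24) = 2
Step 2: J′(2) = 6; z₂ = 2 − 0.125·6 = 1.25
Step 3: J′(1.25) = -1.5; z₃ = 1.25 − 0.125·(-1.5) = 1.4375

1.4375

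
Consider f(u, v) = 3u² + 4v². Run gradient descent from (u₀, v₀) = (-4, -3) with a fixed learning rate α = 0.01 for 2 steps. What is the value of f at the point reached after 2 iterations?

∇f = (6u, 8v)
(u₁, v₁) = (-4, -3) − 0.01·(-24, -24) = (-3.76, -2.76)
(u₂, v₂) = (-3.76, -2.76) − 0.01·(-22.56, -22.08) = (-3.5344, -2.5392)
f(-3.5344, -2.5392) = 63.26609664

63.26609664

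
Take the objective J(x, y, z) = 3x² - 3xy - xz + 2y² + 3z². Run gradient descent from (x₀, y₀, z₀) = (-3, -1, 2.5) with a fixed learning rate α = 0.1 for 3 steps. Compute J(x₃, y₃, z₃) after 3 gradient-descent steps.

∇J = (6x - 3y - z, -3x + 4y, -x + 6z)
(x₁, y₁, z₁) = (-3, -1, 2.5) − 0.1·(-17.5, 5, 18) = (-1.25, -1.5, 0.7)
(x₂, y₂, z₂) = (-1.25, -1.5, 0.7) − 0.1·(-3.7, -2.25, 5.45) = (-0.88, -1.275, 0.155)
(x₃, y₃, z₃) = (-0.88, -1.275, 0.155) − 0.1·(-1.61, -2.46, 1.81) = (-0.719, -1.029, -0.026)
J(-0.719, -1.029, -0.026) = 1.432346

1.432346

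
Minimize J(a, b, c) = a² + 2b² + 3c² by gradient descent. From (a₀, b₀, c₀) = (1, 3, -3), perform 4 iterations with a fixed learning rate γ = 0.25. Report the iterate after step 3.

∇J = (2a, 4b, 6c)
(a₁, b₁, c₁) = (1, 3, -3) − 0.25·(2, 12, -18) = (0.5, 0, 1.5)
(a₂, b₂, c₂) = (0.5, 0, 1.5) − 0.25·(1, 0, 9) = (0.25, 0, -0.75)
(a₃, b₃, c₃) = (0.25, 0, -0.75) − 0.25·(0.5, 0, -4.5) = (0.125, 0, 0.375)

(0.125, 0, 0.375)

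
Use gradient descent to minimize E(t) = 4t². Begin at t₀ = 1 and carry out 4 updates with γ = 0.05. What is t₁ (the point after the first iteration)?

0.6

E′(t) = 8t
Step 1: E′(1) = 8; t₁ = 1 − 0.05·8 = 0.6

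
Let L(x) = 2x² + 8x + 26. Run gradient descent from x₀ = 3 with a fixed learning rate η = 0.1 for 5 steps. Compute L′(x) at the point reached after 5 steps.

1.5552

L′(x) = 4x + 8
x₁ = 3 − 0.1·20 = 1
x₂ = 1 − 0.1·12 = -0.2
x₃ = -0.2 − 0.1·7.2 = -0.92
x₄ = -0.92 − 0.1·4.32 = -1.352
x₅ = -1.352 − 0.1·2.592 = -1.6112
L′(x) at (-1.6112) = 1.5552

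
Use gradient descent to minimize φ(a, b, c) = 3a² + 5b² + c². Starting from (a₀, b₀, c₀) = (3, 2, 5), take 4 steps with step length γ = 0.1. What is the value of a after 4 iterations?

∇φ = (6a, 10b, 2c)
(a₁, b₁, c₁) = (3, 2, 5) − 0.1·(18, 20, 10) = (1.2, 0, 4)
(a₂, b₂, c₂) = (1.2, 0, 4) − 0.1·(7.2, 0, 8) = (0.48, 0, 3.2)
(a₃, b₃, c₃) = (0.48, 0, 3.2) − 0.1·(2.88, 0, 6.4) = (0.192, 0, 2.56)
(a₄, b₄, c₄) = (0.192, 0, 2.56) − 0.1·(1.152, 0, 5.12) = (0.0768, 0, 2.048)
a = 0.0768

0.0768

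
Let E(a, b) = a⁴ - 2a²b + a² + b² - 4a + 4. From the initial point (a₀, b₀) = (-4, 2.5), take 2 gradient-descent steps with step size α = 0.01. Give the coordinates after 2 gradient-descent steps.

∇E = (4a³ - 4ab + 2a - 4, -2a² + 2b)
(a₁, b₁) = (-4, 2.5) − 0.01·(-228, -27) = (-1.72, 2.77)
(a₂, b₂) = (-1.72, 2.77) − 0.01·(-8.736192, -0.3768) = (-1.63263808, 2.773768)

(-1.63263808, 2.773768)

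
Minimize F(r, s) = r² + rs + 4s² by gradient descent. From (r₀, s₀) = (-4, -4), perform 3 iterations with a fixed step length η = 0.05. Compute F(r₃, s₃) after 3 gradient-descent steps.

9.333375

∇F = (2r + s, r + 8s)
Step 1: at (-4, -4), ∇F = (-12, -36) → (-4, -4) − 0.05·(-12, -36) = (-3.4, -2.2)
Step 2: at (-3.4, -2.2), ∇F = (-9, -21) → (-3.4, -2.2) − 0.05·(-9, -21) = (-2.95, -1.15)
Step 3: at (-2.95, -1.15), ∇F = (-7.05, -12.15) → (-2.95, -1.15) − 0.05·(-7.05, -12.15) = (-2.5975, -0.5425)
F(-2.5975, -0.5425) = 9.333375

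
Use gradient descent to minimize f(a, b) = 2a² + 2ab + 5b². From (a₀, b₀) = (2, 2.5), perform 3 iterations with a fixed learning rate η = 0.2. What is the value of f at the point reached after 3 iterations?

∇f = (4a + 2b, 2a + 10b)
(a₁, b₁) = (2, 2.5) − 0.2·(13, 29) = (-0.6, -3.3)
(a₂, b₂) = (-0.6, -3.3) − 0.2·(-9, -34.2) = (1.2, 3.54)
(a₃, b₃) = (1.2, 3.54) − 0.2·(11.88, 37.8) = (-1.176, -4.02)
f(-1.176, -4.02) = 93.022992

93.022992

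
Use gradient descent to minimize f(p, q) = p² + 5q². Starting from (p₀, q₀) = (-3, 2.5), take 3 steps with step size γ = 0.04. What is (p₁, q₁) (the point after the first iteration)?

(-2.76, 1.5)

∇f = (2p, 10q)
Step 1: at (-3, 2.5), ∇f = (-6, 25) → (-3, 2.5) − 0.04·(-6, 25) = (-2.76, 1.5)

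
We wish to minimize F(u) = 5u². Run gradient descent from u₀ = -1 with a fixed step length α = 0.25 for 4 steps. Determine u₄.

F′(u) = 10u
u₁ = -1 − 0.25·(-10) = 1.5
u₂ = 1.5 − 0.25·15 = -2.25
u₃ = -2.25 − 0.25·(-22.5) = 3.375
u₄ = 3.375 − 0.25·33.75 = -5.0625

-5.0625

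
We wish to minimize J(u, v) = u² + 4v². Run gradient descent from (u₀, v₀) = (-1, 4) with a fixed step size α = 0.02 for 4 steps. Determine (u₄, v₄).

(-0.84934656, 1.99148544)

∇J = (2u, 8v)
Step 1: at (-1, 4), ∇J = (-2, 32) → (-1, 4) − 0.02·(-2, 32) = (-0.96, 3.36)
Step 2: at (-0.96, 3.36), ∇J = (-1.92, 26.88) → (-0.96, 3.36) − 0.02·(-1.92, 26.88) = (-0.9216, 2.8224)
Step 3: at (-0.9216, 2.8224), ∇J = (-1.8432, 22.5792) → (-0.9216, 2.8224) − 0.02·(-1.8432, 22.5792) = (-0.884736, 2.370816)
Step 4: at (-0.884736, 2.370816), ∇J = (-1.769472, 18.966528) → (-0.884736, 2.370816) − 0.02·(-1.769472, 18.966528) = (-0.84934656, 1.99148544)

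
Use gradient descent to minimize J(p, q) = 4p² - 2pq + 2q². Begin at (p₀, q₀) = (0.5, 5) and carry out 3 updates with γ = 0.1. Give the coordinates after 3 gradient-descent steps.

(0.584, 1.416)

∇J = (8p - 2q, -2p + 4q)
Step 1: at (0.5, 5), ∇J = (-6, 19) → (0.5, 5) − 0.1·(-6, 19) = (1.1, 3.1)
Step 2: at (1.1, 3.1), ∇J = (2.6, 10.2) → (1.1, 3.1) − 0.1·(2.6, 10.2) = (0.84, 2.08)
Step 3: at (0.84, 2.08), ∇J = (2.56, 6.64) → (0.84, 2.08) − 0.1·(2.56, 6.64) = (0.584, 1.416)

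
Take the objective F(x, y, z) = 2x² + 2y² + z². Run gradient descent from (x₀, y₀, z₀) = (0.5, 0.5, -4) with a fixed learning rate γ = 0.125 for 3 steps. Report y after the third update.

∇F = (4x, 4y, 2z)
Step 1: at (0.5, 0.5, -4), ∇F = (2, 2, -8) → (0.5, 0.5, -4) − 0.125·(2, 2, -8) = (0.25, 0.25, -3)
Step 2: at (0.25, 0.25, -3), ∇F = (1, 1, -6) → (0.25, 0.25, -3) − 0.125·(1, 1, -6) = (0.125, 0.125, -2.25)
Step 3: at (0.125, 0.125, -2.25), ∇F = (0.5, 0.5, -4.5) → (0.125, 0.125, -2.25) − 0.125·(0.5, 0.5, -4.5) = (0.0625, 0.0625, -1.6875)
y = 0.0625

0.0625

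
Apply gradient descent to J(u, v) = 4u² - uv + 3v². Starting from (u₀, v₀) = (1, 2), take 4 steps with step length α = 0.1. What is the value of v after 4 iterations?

∇J = (8u - v, -u + 6v)
Step 1: at (1, 2), ∇J = (6, 11) → (1, 2) − 0.1·(6, 11) = (0.4, 0.9)
Step 2: at (0.4, 0.9), ∇J = (2.3, 5) → (0.4, 0.9) − 0.1·(2.3, 5) = (0.17, 0.4)
Step 3: at (0.17, 0.4), ∇J = (0.96, 2.23) → (0.17, 0.4) − 0.1·(0.96, 2.23) = (0.074, 0.177)
Step 4: at (0.074, 0.177), ∇J = (0.415, 0.988) → (0.074, 0.177) − 0.1·(0.415, 0.988) = (0.0325, 0.0782)
v = 0.0782

0.0782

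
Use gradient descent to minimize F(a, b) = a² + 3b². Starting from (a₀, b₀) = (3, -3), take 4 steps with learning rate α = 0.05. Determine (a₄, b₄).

(1.9683, -0.7203)

∇F = (2a, 6b)
Step 1: at (3, -3), ∇F = (6, -18) → (3, -3) − 0.05·(6, -18) = (2.7, -2.1)
Step 2: at (2.7, -2.1), ∇F = (5.4, -12.6) → (2.7, -2.1) − 0.05·(5.4, -12.6) = (2.43, -1.47)
Step 3: at (2.43, -1.47), ∇F = (4.86, -8.82) → (2.43, -1.47) − 0.05·(4.86, -8.82) = (2.187, -1.029)
Step 4: at (2.187, -1.029), ∇F = (4.374, -6.174) → (2.187, -1.029) − 0.05·(4.374, -6.174) = (1.9683, -0.7203)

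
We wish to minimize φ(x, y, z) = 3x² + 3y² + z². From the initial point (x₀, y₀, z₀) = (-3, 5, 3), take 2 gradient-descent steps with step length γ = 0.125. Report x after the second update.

-0.1875

∇φ = (6x, 6y, 2z)
(x₁, y₁, z₁) = (-3, 5, 3) − 0.125·(-18, 30, 6) = (-0.75, 1.25, 2.25)
(x₂, y₂, z₂) = (-0.75, 1.25, 2.25) − 0.125·(-4.5, 7.5, 4.5) = (-0.1875, 0.3125, 1.6875)
x = -0.1875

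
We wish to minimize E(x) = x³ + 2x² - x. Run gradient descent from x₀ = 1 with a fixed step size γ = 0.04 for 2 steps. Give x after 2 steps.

0.609088

E′(x) = 3x² + 4x - 1
Step 1: E′(1) = 6; x₁ = 1 − 0.04·6 = 0.76
Step 2: E′(0.76) = 3.7728; x₂ = 0.76 − 0.04·3.7728 = 0.609088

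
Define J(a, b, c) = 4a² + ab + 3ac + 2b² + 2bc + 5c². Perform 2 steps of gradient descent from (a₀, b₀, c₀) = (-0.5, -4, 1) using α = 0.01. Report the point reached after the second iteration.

∇J = (8a + b + 3c, a + 4b + 2c, 3a + 2b + 10c)
Step 1: at (-0.5, -4, 1), ∇J = (-5, -14.5, 0.5) → (-0.5, -4, 1) − 0.01·(-5, -14.5, 0.5) = (-0.45, -3.855, 0.995)
Step 2: at (-0.45, -3.855, 0.995), ∇J = (-4.47, -13.88, 0.89) → (-0.45, -3.855, 0.995) − 0.01·(-4.47, -13.88, 0.89) = (-0.4053, -3.7162, 0.9861)

(-0.4053, -3.7162, 0.9861)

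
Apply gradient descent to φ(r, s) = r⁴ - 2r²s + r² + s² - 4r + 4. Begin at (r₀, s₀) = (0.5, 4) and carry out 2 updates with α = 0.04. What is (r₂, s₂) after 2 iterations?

(1.42644992, 3.471712)

∇φ = (4r³ - 4rs + 2r - 4, -2r² + 2s)
(r₁, s₁) = (0.5, 4) − 0.04·(-10.5, 7.5) = (0.92, 3.7)
(r₂, s₂) = (0.92, 3.7) − 0.04·(-12.661248, 5.7072) = (1.42644992, 3.471712)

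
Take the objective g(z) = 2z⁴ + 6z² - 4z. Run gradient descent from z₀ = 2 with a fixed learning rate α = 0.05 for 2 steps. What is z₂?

3.5792

g′(z) = 8z³ + 12z - 4
z₁ = 2 − 0.05·84 = -2.2
z₂ = -2.2 − 0.05·(-115.584) = 3.5792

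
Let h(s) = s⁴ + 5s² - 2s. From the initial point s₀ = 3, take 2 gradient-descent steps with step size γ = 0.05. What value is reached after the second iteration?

h′(s) = 4s³ + 10s - 2
s₁ = 3 − 0.05·136 = -3.8
s₂ = -3.8 − 0.05·(-259.488) = 9.1744

9.1744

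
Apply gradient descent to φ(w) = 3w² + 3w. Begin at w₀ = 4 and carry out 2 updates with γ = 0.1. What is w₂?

0.22

φ′(w) = 6w + 3
Step 1: φ′(4) = 27; w₁ = 4 − 0.1·27 = 1.3
Step 2: φ′(1.3) = 10.8; w₂ = 1.3 − 0.1·10.8 = 0.22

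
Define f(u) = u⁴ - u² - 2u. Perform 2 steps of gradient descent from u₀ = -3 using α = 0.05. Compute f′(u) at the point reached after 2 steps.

-2.542793170944

f′(u) = 4u³ - 2u - 2
u₁ = -3 − 0.05·(-104) = 2.2
u₂ = 2.2 − 0.05·36.192 = 0.3904
f′(u) at (0.3904) = -2.542793170944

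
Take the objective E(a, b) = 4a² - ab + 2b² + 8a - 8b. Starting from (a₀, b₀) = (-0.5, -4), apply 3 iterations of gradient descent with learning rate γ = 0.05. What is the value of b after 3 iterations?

∇E = (8a - b + 8, -a + 4b - 8)
(a₁, b₁) = (-0.5, -4) − 0.05·(8, -23.5) = (-0.9, -2.825)
(a₂, b₂) = (-0.9, -2.825) − 0.05·(3.625, -18.4) = (-1.08125, -1.905)
(a₃, b₃) = (-1.08125, -1.905) − 0.05·(1.255, -14.53875) = (-1.144, -1.1780625)
b = -1.1780625

-1.1780625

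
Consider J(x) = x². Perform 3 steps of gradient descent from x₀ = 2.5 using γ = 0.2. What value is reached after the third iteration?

0.54

J′(x) = 2x
x₁ = 2.5 − 0.2·5 = 1.5
x₂ = 1.5 − 0.2·3 = 0.9
x₃ = 0.9 − 0.2·1.8 = 0.54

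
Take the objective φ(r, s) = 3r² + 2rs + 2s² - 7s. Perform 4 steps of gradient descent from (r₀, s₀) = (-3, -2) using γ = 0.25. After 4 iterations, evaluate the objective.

3.876953125

∇φ = (6r + 2s, 2r + 4s - 7)
(r₁, s₁) = (-3, -2) − 0.25·(-22, -21) = (2.5, 3.25)
(r₂, s₂) = (2.5, 3.25) − 0.25·(21.5, 11) = (-2.875, 0.5)
(r₃, s₃) = (-2.875, 0.5) − 0.25·(-16.25, -10.75) = (1.1875, 3.1875)
(r₄, s₄) = (1.1875, 3.1875) − 0.25·(13.5, 8.125) = (-2.1875, 1.15625)
φ(-2.1875, 1.15625) = 3.876953125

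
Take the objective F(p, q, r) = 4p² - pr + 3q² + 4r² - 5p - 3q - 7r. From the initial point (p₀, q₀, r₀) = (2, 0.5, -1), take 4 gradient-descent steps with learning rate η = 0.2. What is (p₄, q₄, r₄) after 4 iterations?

(1.3968, 0.5, 0.2992)

∇F = (8p - r - 5, 6q - 3, -p + 8r - 7)
(p₁, q₁, r₁) = (2, 0.5, -1) − 0.2·(12, 0, -17) = (-0.4, 0.5, 2.4)
(p₂, q₂, r₂) = (-0.4, 0.5, 2.4) − 0.2·(-10.6, 0, 12.6) = (1.72, 0.5, -0.12)
(p₃, q₃, r₃) = (1.72, 0.5, -0.12) − 0.2·(8.88, 0, -9.68) = (-0.056, 0.5, 1.816)
(p₄, q₄, r₄) = (-0.056, 0.5, 1.816) − 0.2·(-7.264, 0, 7.584) = (1.3968, 0.5, 0.2992)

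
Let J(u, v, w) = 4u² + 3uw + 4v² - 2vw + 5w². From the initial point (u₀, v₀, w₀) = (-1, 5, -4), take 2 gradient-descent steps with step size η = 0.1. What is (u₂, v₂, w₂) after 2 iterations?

(-0.19, 0.3, -0.26)

∇J = (8u + 3w, 8v - 2w, 3u - 2v + 10w)
Step 1: at (-1, 5, -4), ∇J = (-20, 48, -53) → (-1, 5, -4) − 0.1·(-20, 48, -53) = (1, 0.2, 1.3)
Step 2: at (1, 0.2, 1.3), ∇J = (11.9, -1, 15.6) → (1, 0.2, 1.3) − 0.1·(11.9, -1, 15.6) = (-0.19, 0.3, -0.26)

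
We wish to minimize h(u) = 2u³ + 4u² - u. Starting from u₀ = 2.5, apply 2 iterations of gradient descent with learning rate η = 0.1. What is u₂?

h′(u) = 6u² + 8u - 1
Step 1: h′(2.5) = 56.5; u₁ = 2.5 − 0.1·56.5 = -3.15
Step 2: h′(-3.15) = 33.335; u₂ = -3.15 − 0.1·33.335 = -6.4835

-6.4835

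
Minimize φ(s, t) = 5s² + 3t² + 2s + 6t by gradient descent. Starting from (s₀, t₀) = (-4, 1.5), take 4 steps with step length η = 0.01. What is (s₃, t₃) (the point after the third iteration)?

(-2.9702, 1.07646)

∇φ = (10s + 2, 6t + 6)
Step 1: at (-4, 1.5), ∇φ = (-38, 15) → (-4, 1.5) − 0.01·(-38, 15) = (-3.62, 1.35)
Step 2: at (-3.62, 1.35), ∇φ = (-34.2, 14.1) → (-3.62, 1.35) − 0.01·(-34.2, 14.1) = (-3.278, 1.209)
Step 3: at (-3.278, 1.209), ∇φ = (-30.78, 13.254) → (-3.278, 1.209) − 0.01·(-30.78, 13.254) = (-2.9702, 1.07646)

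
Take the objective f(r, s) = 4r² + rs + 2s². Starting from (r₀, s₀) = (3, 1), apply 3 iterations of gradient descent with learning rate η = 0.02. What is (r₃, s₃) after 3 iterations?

(1.734728, 0.640248)

∇f = (8r + s, r + 4s)
(r₁, s₁) = (3, 1) − 0.02·(25, 7) = (2.5, 0.86)
(r₂, s₂) = (2.5, 0.86) − 0.02·(20.86, 5.94) = (2.0828, 0.7412)
(r₃, s₃) = (2.0828, 0.7412) − 0.02·(17.4036, 5.0476) = (1.734728, 0.640248)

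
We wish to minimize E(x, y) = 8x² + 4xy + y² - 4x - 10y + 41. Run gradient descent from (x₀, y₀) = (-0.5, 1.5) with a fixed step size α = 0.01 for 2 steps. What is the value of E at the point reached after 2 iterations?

27.22425732

∇E = (16x + 4y - 4, 4x + 2y - 10)
(x₁, y₁) = (-0.5, 1.5) − 0.01·(-6, -9) = (-0.44, 1.59)
(x₂, y₂) = (-0.44, 1.59) − 0.01·(-4.68, -8.58) = (-0.3932, 1.6758)
E(-0.3932, 1.6758) = 27.22425732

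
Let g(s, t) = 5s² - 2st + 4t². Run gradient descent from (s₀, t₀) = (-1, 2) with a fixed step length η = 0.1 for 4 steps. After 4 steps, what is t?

0.0112

∇g = (10s - 2t, -2s + 8t)
(s₁, t₁) = (-1, 2) − 0.1·(-14, 18) = (0.4, 0.2)
(s₂, t₂) = (0.4, 0.2) − 0.1·(3.6, 0.8) = (0.04, 0.12)
(s₃, t₃) = (0.04, 0.12) − 0.1·(0.16, 0.88) = (0.024, 0.032)
(s₄, t₄) = (0.024, 0.032) − 0.1·(0.176, 0.208) = (0.0064, 0.0112)
t = 0.0112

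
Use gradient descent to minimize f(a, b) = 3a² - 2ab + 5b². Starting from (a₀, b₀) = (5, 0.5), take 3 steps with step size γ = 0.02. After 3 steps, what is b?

∇f = (6a - 2b, -2a + 10b)
Step 1: at (5, 0.5), ∇f = (29, -5) → (5, 0.5) − 0.02·(29, -5) = (4.42, 0.6)
Step 2: at (4.42, 0.6), ∇f = (25.32, -2.84) → (4.42, 0.6) − 0.02·(25.32, -2.84) = (3.9136, 0.6568)
Step 3: at (3.9136, 0.6568), ∇f = (22.168, -1.2592) → (3.9136, 0.6568) − 0.02·(22.168, -1.2592) = (3.47024, 0.681984)
b = 0.681984

0.681984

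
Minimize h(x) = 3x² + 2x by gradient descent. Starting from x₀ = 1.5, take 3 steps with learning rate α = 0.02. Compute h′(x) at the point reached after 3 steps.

7.496192

h′(x) = 6x + 2
x₁ = 1.5 − 0.02·11 = 1.28
x₂ = 1.28 − 0.02·9.68 = 1.0864
x₃ = 1.0864 − 0.02·8.5184 = 0.916032
h′(x) at (0.916032) = 7.496192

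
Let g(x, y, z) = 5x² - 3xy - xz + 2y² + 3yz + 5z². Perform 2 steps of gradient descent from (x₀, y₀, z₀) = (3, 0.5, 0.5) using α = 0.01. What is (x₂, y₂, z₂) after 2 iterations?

(2.4693, 0.60045, 0.42905)

∇g = (10x - 3y - z, -3x + 4y + 3z, -x + 3y + 10z)
(x₁, y₁, z₁) = (3, 0.5, 0.5) − 0.01·(28, -5.5, 3.5) = (2.72, 0.555, 0.465)
(x₂, y₂, z₂) = (2.72, 0.555, 0.465) − 0.01·(25.07, -4.545, 3.595) = (2.4693, 0.60045, 0.42905)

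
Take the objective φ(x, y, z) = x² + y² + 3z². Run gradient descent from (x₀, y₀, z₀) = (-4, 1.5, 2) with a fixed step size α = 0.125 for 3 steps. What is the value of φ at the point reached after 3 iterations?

∇φ = (2x, 2y, 6z)
(x₁, y₁, z₁) = (-4, 1.5, 2) − 0.125·(-8, 3, 12) = (-3, 1.125, 0.5)
(x₂, y₂, z₂) = (-3, 1.125, 0.5) − 0.125·(-6, 2.25, 3) = (-2.25, 0.84375, 0.125)
(x₃, y₃, z₃) = (-2.25, 0.84375, 0.125) − 0.125·(-4.5, 1.6875, 0.75) = (-1.6875, 0.6328125, 0.03125)
φ(-1.6875, 0.6328125, 0.03125) = 3.25103759765625

3.25103759765625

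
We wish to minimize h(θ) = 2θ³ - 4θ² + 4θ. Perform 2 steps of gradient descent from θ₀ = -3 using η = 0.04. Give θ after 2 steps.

-17.914816

h′(θ) = 6θ² - 8θ + 4
Step 1: h′(-3) = 82; θ₁ = -3 − 0.04·82 = -6.28
Step 2: h′(-6.28) = 290.8704; θ₂ = -6.28 − 0.04·290.8704 = -17.914816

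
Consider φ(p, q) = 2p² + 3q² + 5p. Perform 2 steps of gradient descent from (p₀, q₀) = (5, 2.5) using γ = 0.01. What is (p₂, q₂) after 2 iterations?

∇φ = (4p + 5, 6q)
Step 1: at (5, 2.5), ∇φ = (25, 15) → (5, 2.5) − 0.01·(25, 15) = (4.75, 2.35)
Step 2: at (4.75, 2.35), ∇φ = (24, 14.1) → (4.75, 2.35) − 0.01·(24, 14.1) = (4.51, 2.209)

(4.51, 2.209)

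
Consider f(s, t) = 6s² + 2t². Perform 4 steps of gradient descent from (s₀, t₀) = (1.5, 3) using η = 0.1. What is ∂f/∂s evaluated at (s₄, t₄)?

∇f = (12s, 4t)
(s₁, t₁) = (1.5, 3) − 0.1·(18, 12) = (-0.3, 1.8)
(s₂, t₂) = (-0.3, 1.8) − 0.1·(-3.6, 7.2) = (0.06, 1.08)
(s₃, t₃) = (0.06, 1.08) − 0.1·(0.72, 4.32) = (-0.012, 0.648)
(s₄, t₄) = (-0.012, 0.648) − 0.1·(-0.144, 2.592) = (0.0024, 0.3888)
∂f/∂s at (0.0024, 0.3888) = 0.0288

0.0288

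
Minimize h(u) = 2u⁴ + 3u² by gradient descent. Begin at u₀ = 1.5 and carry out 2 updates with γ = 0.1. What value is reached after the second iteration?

h′(u) = 8u³ + 6u
Step 1: h′(1.5) = 36; u₁ = 1.5 − 0.1·36 = -2.1
Step 2: h′(-2.1) = -86.688; u₂ = -2.1 − 0.1·(-86.688) = 6.5688

6.5688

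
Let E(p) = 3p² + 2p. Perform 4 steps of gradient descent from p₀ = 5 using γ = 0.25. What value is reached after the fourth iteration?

0

E′(p) = 6p + 2
p₁ = 5 − 0.25·32 = -3
p₂ = -3 − 0.25·(-16) = 1
p₃ = 1 − 0.25·8 = -1
p₄ = -1 − 0.25·(-4) = 0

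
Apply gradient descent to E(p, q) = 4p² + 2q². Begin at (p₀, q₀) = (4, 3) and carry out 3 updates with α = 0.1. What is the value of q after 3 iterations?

0.648

∇E = (8p, 4q)
Step 1: at (4, 3), ∇E = (32, 12) → (4, 3) − 0.1·(32, 12) = (0.8, 1.8)
Step 2: at (0.8, 1.8), ∇E = (6.4, 7.2) → (0.8, 1.8) − 0.1·(6.4, 7.2) = (0.16, 1.08)
Step 3: at (0.16, 1.08), ∇E = (1.28, 4.32) → (0.16, 1.08) − 0.1·(1.28, 4.32) = (0.032, 0.648)
q = 0.648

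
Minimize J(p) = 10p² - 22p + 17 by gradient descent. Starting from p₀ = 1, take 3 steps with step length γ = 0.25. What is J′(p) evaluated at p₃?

J′(p) = 20p - 22
p₁ = 1 − 0.25·(-2) = 1.5
p₂ = 1.5 − 0.25·8 = -0.5
p₃ = -0.5 − 0.25·(-32) = 7.5
J′(p) at (7.5) = 128

128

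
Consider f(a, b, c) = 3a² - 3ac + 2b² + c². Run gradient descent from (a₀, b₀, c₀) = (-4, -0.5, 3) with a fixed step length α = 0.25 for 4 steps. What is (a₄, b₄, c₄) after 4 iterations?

(-2.640625, 0, 1.98046875)

∇f = (6a - 3c, 4b, -3a + 2c)
(a₁, b₁, c₁) = (-4, -0.5, 3) − 0.25·(-33, -2, 18) = (4.25, 0, -1.5)
(a₂, b₂, c₂) = (4.25, 0, -1.5) − 0.25·(30, 0, -15.75) = (-3.25, 0, 2.4375)
(a₃, b₃, c₃) = (-3.25, 0, 2.4375) − 0.25·(-26.8125, 0, 14.625) = (3.453125, 0, -1.21875)
(a₄, b₄, c₄) = (3.453125, 0, -1.21875) − 0.25·(24.375, 0, -12.796875) = (-2.640625, 0, 1.98046875)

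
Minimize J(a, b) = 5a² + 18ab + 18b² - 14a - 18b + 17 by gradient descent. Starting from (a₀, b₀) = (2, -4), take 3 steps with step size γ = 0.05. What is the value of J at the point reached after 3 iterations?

∇J = (10a + 18b - 14, 18a + 36b - 18)
Step 1: at (2, -4), ∇J = (-66, -126) → (2, -4) − 0.05·(-66, -126) = (5.3, 2.3)
Step 2: at (5.3, 2.3), ∇J = (80.4, 160.2) → (5.3, 2.3) − 0.05·(80.4, 160.2) = (1.28, -5.71)
Step 3: at (1.28, -5.71), ∇J = (-103.98, -200.52) → (1.28, -5.71) − 0.05·(-103.98, -200.52) = (6.479, 4.316)
J(6.479, 4.316) = 897.135165

897.135165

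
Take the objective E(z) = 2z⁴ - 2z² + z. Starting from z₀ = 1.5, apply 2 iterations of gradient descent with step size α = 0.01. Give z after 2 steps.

E′(z) = 8z³ - 4z + 1
Step 1: E′(1.5) = 22; z₁ = 1.5 − 0.01·22 = 1.28
Step 2: E′(1.28) = 12.657216; z₂ = 1.28 − 0.01·12.657216 = 1.15342784

1.15342784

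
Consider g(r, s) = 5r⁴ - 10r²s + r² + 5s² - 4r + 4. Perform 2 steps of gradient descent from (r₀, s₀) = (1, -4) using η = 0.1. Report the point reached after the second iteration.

∇g = (20r³ - 20rs + 2r - 4, -10r² + 10s)
Step 1: at (1, -4), ∇g = (98, -50) → (1, -4) − 0.1·(98, -50) = (-8.8, 1)
Step 2: at (-8.8, 1), ∇g = (-13475.04, -764.4) → (-8.8, 1) − 0.1·(-13475.04, -764.4) = (1338.704, 77.44)

(1338.704, 77.44)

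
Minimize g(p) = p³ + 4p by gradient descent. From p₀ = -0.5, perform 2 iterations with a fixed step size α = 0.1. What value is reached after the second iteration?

-1.6601875

g′(p) = 3p² + 4
Step 1: g′(-0.5) = 4.75; p₁ = -0.5 − 0.1·4.75 = -0.975
Step 2: g′(-0.975) = 6.851875; p₂ = -0.975 − 0.1·6.851875 = -1.6601875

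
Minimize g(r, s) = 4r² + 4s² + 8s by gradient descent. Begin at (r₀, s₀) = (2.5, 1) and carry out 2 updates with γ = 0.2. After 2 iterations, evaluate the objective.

1.3136

∇g = (8r, 8s + 8)
Step 1: at (2.5, 1), ∇g = (20, 16) → (2.5, 1) − 0.2·(20, 16) = (-1.5, -2.2)
Step 2: at (-1.5, -2.2), ∇g = (-12, -9.6) → (-1.5, -2.2) − 0.2·(-12, -9.6) = (0.9, -0.28)
g(0.9, -0.28) = 1.3136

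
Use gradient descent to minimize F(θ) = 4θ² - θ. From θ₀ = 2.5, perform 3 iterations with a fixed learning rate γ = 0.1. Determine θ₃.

F′(θ) = 8θ - 1
Step 1: F′(2.5) = 19; θ₁ = 2.5 − 0.1·19 = 0.6
Step 2: F′(0.6) = 3.8; θ₂ = 0.6 − 0.1·3.8 = 0.22
Step 3: F′(0.22) = 0.76; θ₃ = 0.22 − 0.1·0.76 = 0.144

0.144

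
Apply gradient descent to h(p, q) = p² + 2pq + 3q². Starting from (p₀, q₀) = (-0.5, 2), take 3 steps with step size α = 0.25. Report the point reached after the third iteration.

∇h = (2p + 2q, 2p + 6q)
(p₁, q₁) = (-0.5, 2) − 0.25·(3, 11) = (-1.25, -0.75)
(p₂, q₂) = (-1.25, -0.75) − 0.25·(-4, -7) = (-0.25, 1)
(p₃, q₃) = (-0.25, 1) − 0.25·(1.5, 5.5) = (-0.625, -0.375)

(-0.625, -0.375)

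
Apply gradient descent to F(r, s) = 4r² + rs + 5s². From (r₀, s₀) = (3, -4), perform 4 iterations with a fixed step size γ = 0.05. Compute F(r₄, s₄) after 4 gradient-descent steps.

∇F = (8r + s, r + 10s)
Step 1: at (3, -4), ∇F = (20, -37) → (3, -4) − 0.05·(20, -37) = (2, -2.15)
Step 2: at (2, -2.15), ∇F = (13.85, -19.5) → (2, -2.15) − 0.05·(13.85, -19.5) = (1.3075, -1.175)
Step 3: at (1.3075, -1.175), ∇F = (9.285, -10.4425) → (1.3075, -1.175) − 0.05·(9.285, -10.4425) = (0.84325, -0.652875)
Step 4: at (0.84325, -0.652875), ∇F = (6.093125, -5.6855) → (0.84325, -0.652875) − 0.05·(6.093125, -5.6855) = (0.53859375, -0.3686)
F(0.53859375, -0.3686) = 1.64113705390625

1.64113705390625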